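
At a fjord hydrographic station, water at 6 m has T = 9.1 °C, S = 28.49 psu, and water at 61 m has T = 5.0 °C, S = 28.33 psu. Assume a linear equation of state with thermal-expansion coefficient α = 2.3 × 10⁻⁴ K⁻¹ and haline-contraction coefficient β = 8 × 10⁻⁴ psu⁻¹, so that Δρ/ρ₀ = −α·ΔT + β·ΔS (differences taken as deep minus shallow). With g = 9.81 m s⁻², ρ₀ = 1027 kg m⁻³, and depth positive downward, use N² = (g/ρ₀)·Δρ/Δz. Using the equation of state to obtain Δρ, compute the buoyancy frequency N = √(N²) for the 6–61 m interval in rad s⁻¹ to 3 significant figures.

0.0121 rad s⁻¹

ΔT = -4.1 K, ΔS = -0.16 psu (deep − shallow).
Δρ/ρ₀ = −αΔT + βΔS = 9.43 × 10⁻⁴ − 1.28 × 10⁻⁴ = 8.15 × 10⁻⁴, so Δρ ≈ 0.8370 kg m⁻³.
N² = (g/ρ₀)·Δρ/Δz = g·(Δρ/ρ₀)/Δz = 9.81 × 8.15 × 10⁻⁴ / 55 = 1.4537 × 10⁻⁴ s⁻².
N = √(1.4537 × 10⁻⁴) = 0.012057 rad s⁻¹ ≈ 0.0121 rad s⁻¹.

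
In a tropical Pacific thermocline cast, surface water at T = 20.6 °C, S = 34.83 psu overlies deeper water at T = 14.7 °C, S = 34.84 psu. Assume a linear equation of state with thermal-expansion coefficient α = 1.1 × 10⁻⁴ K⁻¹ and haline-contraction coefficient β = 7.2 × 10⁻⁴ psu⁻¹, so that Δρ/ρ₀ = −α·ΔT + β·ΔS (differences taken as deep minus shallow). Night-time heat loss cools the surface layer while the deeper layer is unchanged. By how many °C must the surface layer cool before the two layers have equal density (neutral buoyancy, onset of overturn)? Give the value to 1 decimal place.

Neutral buoyancy requires Δρ = 0, i.e. −α(T_deep − T_surf′) + β(S_deep − S_surf) = 0.
T_surf′ = T_deep − (β/α)·ΔS = 14.7 − (7.2 × 10⁻⁴/1.1 × 10⁻⁴)·(+0.01) = 14.635 °C.
Cooling required: 20.6 − (14.635) = 5.965 °C.

6.0 °C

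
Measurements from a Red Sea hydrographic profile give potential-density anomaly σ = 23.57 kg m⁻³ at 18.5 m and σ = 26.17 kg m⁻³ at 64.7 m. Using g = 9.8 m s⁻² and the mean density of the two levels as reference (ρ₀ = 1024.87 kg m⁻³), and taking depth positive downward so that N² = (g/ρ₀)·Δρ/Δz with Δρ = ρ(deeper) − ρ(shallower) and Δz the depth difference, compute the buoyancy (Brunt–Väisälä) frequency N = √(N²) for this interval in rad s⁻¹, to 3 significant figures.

Δρ = 1026.17 − 1023.57 = 2.60 kg m⁻³ over Δz = 64.7 − 18.5 = 46.2 m.
N² = (9.8/1024.87) × (2.60/46.2) = 5.3813 × 10⁻⁴ s⁻².
N = √(5.3813 × 10⁻⁴) = 0.023198 rad s⁻¹ ≈ 0.0232 rad s⁻¹.

0.0232 rad s⁻¹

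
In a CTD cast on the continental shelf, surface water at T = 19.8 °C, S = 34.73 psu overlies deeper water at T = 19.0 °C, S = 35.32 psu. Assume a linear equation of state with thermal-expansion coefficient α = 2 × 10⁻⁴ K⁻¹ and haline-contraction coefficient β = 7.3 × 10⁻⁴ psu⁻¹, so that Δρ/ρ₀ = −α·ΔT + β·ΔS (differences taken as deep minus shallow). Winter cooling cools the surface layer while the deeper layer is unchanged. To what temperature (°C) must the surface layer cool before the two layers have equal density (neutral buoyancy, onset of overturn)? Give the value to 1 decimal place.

16.8 °C

Neutral buoyancy requires Δρ = 0, i.e. −α(T_deep − T_surf′) + β(S_deep − S_surf) = 0.
T_surf′ = T_deep − (β/α)·ΔS = 19.0 − (7.3 × 10⁻⁴/2 × 10⁻⁴)·(+0.59) = 16.846 °C.
Cooling required: 19.8 − (16.846) = 2.954 °C.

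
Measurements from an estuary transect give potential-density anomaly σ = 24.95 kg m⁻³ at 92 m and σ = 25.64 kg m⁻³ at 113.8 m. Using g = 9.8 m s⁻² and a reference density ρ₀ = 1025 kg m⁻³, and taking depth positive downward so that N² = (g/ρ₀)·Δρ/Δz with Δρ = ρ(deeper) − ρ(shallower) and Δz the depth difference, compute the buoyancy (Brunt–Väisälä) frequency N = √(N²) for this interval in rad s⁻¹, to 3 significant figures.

Δρ = 1025.64 − 1024.95 = 0.69 kg m⁻³ over Δz = 113.8 − 92 = 21.8 m.
N² = (9.8/1025) × (0.69/21.8) = 3.0262 × 10⁻⁴ s⁻².
N = √(3.0262 × 10⁻⁴) = 0.017396 rad s⁻¹ ≈ 0.0174 rad s⁻¹.

0.0174 rad s⁻¹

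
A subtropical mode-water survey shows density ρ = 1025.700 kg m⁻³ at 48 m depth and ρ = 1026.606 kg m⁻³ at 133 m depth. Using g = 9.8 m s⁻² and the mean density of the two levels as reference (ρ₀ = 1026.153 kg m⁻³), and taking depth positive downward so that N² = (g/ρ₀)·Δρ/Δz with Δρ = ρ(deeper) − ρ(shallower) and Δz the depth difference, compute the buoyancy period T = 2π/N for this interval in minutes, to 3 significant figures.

10.4 min

Δρ = 1026.606 − 1025.700 = 0.906 kg m⁻³ over Δz = 133 − 48 = 85 m.
N² = (9.8/1026.153) × (0.906/85) = 1.0179 × 10⁻⁴ s⁻².
N = √(1.0179 × 10⁻⁴) = 0.010089 rad s⁻¹, so T = 2π/N = 622.78 s = 10.380 min ≈ 10.4 min.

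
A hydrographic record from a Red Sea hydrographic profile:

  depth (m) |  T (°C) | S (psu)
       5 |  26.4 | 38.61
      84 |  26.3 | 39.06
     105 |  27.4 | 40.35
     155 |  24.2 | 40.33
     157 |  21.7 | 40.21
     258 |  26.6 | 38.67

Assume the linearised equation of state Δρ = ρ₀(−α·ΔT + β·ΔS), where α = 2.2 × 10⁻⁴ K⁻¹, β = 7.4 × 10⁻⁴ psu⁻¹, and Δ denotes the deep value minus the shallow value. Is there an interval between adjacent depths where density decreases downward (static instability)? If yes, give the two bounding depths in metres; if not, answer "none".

Evaluate Δρ/ρ₀ = −αΔT + βΔS across each adjacent pair:
  5–84 m: −αΔT+βΔS = −(2.2 × 10⁻⁴)(-0.1)+(7.4 × 10⁻⁴)(+0.45) = 3.6 × 10⁻⁴ → stable
  84–105 m: −αΔT+βΔS = −(2.2 × 10⁻⁴)(+1.1)+(7.4 × 10⁻⁴)(+1.29) = 7.1 × 10⁻⁴ → stable
  105–155 m: −αΔT+βΔS = −(2.2 × 10⁻⁴)(-3.2)+(7.4 × 10⁻⁴)(-0.02) = 6.9 × 10⁻⁴ → stable
  155–157 m: −αΔT+βΔS = −(2.2 × 10⁻⁴)(-2.5)+(7.4 × 10⁻⁴)(-0.12) = 4.6 × 10⁻⁴ → stable
  157–258 m: −αΔT+βΔS = −(2.2 × 10⁻⁴)(+4.9)+(7.4 × 10⁻⁴)(-1.54) = -2.2 × 10⁻³ → UNSTABLE
The 157–258 m interval has Δρ < 0: lighter water underlies denser water.

157–258 m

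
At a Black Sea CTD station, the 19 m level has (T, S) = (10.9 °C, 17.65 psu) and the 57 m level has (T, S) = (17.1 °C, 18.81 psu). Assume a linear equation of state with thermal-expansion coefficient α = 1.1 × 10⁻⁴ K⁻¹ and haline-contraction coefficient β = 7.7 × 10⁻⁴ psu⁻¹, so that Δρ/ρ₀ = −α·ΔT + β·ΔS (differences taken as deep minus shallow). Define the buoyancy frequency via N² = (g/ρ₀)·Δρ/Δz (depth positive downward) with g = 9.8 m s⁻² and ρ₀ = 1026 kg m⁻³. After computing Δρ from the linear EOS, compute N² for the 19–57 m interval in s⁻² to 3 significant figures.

ΔT = +6.2 K, ΔS = +1.16 psu (deep − shallow).
Δρ/ρ₀ = −αΔT + βΔS = -6.82 × 10⁻⁴ + 8.932 × 10⁻⁴ = 2.112 × 10⁻⁴, so Δρ ≈ 0.2167 kg m⁻³.
N² = (g/ρ₀)·Δρ/Δz = g·(Δρ/ρ₀)/Δz = 9.8 × 2.112 × 10⁻⁴ / 38 = 5.4467 × 10⁻⁵ s⁻² ≈ 5.45 × 10⁻⁵ s⁻².

5.45 × 10⁻⁵ s⁻²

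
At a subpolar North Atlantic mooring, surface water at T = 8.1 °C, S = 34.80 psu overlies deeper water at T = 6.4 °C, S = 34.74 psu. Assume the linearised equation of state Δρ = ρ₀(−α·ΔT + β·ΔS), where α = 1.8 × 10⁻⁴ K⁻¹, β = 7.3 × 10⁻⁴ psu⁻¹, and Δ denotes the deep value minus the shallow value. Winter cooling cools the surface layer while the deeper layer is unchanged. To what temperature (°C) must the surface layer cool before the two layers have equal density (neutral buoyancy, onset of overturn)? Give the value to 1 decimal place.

Neutral buoyancy requires Δρ = 0, i.e. −α(T_deep − T_surf′) + β(S_deep − S_surf) = 0.
T_surf′ = T_deep − (β/α)·ΔS = 6.4 − (7.3 × 10⁻⁴/1.8 × 10⁻⁴)·(-0.06) = 6.643 °C.
Cooling required: 8.1 − (6.643) = 1.457 °C.

6.6 °C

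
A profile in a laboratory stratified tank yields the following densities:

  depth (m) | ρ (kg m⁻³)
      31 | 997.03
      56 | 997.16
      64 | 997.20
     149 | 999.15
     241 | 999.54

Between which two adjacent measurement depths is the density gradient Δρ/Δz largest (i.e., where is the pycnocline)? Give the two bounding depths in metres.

64–149 m

Compute the density gradient over each adjacent pair:
  31–56 m: Δρ/Δz = 0.13/25 = 5.2 × 10⁻³ kg m⁻⁴
  56–64 m: Δρ/Δz = 0.04/8 = 5.0 × 10⁻³ kg m⁻⁴
  64–149 m: Δρ/Δz = 1.95/85 = 0.023 kg m⁻⁴
  149–241 m: Δρ/Δz = 0.39/92 = 4.2 × 10⁻³ kg m⁻⁴
The largest gradient is in the 64–149 m interval — the pycnocline.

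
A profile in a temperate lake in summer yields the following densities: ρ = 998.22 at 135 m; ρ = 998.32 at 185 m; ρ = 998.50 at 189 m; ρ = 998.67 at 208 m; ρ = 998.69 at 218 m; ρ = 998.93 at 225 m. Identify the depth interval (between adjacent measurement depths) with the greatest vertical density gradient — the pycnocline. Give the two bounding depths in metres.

Compute the density gradient over each adjacent pair:
  135–185 m: Δρ/Δz = 0.10/50 = 2.0 × 10⁻³ kg m⁻⁴
  185–189 m: Δρ/Δz = 0.18/4 = 0.045 kg m⁻⁴
  189–208 m: Δρ/Δz = 0.17/19 = 8.9 × 10⁻³ kg m⁻⁴
  208–218 m: Δρ/Δz = 0.02/10 = 2.0 × 10⁻³ kg m⁻⁴
  218–225 m: Δρ/Δz = 0.24/7 = 0.034 kg m⁻⁴
The largest gradient is in the 185–189 m interval — the pycnocline.

185–189 m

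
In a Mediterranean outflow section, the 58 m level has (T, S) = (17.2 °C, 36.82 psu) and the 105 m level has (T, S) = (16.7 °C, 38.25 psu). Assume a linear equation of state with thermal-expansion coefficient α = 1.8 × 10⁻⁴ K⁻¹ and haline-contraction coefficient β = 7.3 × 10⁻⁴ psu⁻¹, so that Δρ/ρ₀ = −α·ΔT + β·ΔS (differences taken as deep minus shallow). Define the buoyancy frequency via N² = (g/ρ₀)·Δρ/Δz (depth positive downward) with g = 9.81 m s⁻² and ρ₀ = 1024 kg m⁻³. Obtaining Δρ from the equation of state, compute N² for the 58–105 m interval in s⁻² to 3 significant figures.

ΔT = -0.5 K, ΔS = +1.43 psu (deep − shallow).
Δρ/ρ₀ = −αΔT + βΔS = 9.00 × 10⁻⁵ + 1.0439 × 10⁻³ = 1.1339 × 10⁻³, so Δρ ≈ 1.161 kg m⁻³.
N² = (g/ρ₀)·Δρ/Δz = g·(Δρ/ρ₀)/Δz = 9.81 × 1.1339 × 10⁻³ / 47 = 2.3667 × 10⁻⁴ s⁻² ≈ 2.37 × 10⁻⁴ s⁻².

2.37 × 10⁻⁴ s⁻²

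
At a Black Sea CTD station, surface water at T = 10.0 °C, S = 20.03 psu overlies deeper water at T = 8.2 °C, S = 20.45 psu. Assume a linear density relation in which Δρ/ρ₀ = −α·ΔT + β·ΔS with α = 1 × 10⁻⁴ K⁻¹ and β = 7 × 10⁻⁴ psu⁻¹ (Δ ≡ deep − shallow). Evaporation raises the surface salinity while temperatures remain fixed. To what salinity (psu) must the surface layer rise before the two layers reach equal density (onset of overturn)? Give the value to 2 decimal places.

20.71 psu

Neutral buoyancy requires −α(T_deep − T_surf) + β(S_deep − S_surf′) = 0.
S_surf′ = S_deep − (α/β)·ΔT = 20.45 − (1 × 10⁻⁴/7 × 10⁻⁴)·(-1.8) = 20.7071 psu.
Increase required: 20.7071 − 20.03 = 0.6771 psu.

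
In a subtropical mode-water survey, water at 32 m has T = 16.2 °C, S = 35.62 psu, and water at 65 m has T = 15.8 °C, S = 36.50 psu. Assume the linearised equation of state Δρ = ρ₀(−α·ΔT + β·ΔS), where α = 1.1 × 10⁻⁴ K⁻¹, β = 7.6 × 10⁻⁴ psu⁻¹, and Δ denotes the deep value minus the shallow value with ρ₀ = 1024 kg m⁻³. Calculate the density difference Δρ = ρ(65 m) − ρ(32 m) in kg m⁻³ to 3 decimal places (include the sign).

ΔT = -0.4 K, ΔS = +0.88 psu (deep − shallow).
Δρ/ρ₀ = −(1.1 × 10⁻⁴)(-0.4) + (7.6 × 10⁻⁴)(+0.88) = 7.128 × 10⁻⁴.
Δρ = 1024 × (7.128 × 10⁻⁴) = +0.730 kg m⁻³.
Positive Δρ: denser below, stable.

+0.730 kg m⁻³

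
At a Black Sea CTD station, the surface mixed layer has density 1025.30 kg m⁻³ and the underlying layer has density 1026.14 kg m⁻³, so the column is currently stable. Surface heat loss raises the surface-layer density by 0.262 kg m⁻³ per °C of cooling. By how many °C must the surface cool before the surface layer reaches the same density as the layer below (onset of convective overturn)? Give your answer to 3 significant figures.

3.21 °C

Density deficit of the surface layer: 1026.14 − 1025.30 = 0.84 kg m⁻³.
Required change = 0.84 / 0.262 = 3.21 °C.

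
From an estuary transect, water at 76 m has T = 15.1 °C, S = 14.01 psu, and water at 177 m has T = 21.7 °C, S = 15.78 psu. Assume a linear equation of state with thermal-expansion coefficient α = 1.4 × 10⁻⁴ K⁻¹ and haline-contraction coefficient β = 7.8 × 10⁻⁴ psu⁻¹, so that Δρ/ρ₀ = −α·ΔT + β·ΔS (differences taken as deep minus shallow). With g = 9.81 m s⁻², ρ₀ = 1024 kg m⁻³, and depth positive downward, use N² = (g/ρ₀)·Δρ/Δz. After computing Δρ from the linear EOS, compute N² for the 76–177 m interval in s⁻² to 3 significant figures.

4.43 × 10⁻⁵ s⁻²

ΔT = +6.6 K, ΔS = +1.77 psu (deep − shallow).
Δρ/ρ₀ = −αΔT + βΔS = -9.24 × 10⁻⁴ + 1.3806 × 10⁻³ = 4.566 × 10⁻⁴, so Δρ ≈ 0.4676 kg m⁻³.
N² = (g/ρ₀)·Δρ/Δz = g·(Δρ/ρ₀)/Δz = 9.81 × 4.566 × 10⁻⁴ / 101 = 4.4349 × 10⁻⁵ s⁻² ≈ 4.43 × 10⁻⁵ s⁻².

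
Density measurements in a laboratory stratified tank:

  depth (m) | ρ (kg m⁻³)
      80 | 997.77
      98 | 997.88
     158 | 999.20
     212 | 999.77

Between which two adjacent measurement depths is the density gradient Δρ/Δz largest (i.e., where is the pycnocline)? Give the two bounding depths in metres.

98–158 m

Compute the density gradient over each adjacent pair:
  80–98 m: Δρ/Δz = 0.11/18 = 6.1 × 10⁻³ kg m⁻⁴
  98–158 m: Δρ/Δz = 1.32/60 = 0.022 kg m⁻⁴
  158–212 m: Δρ/Δz = 0.57/54 = 0.011 kg m⁻⁴
The largest gradient is in the 98–158 m interval — the pycnocline.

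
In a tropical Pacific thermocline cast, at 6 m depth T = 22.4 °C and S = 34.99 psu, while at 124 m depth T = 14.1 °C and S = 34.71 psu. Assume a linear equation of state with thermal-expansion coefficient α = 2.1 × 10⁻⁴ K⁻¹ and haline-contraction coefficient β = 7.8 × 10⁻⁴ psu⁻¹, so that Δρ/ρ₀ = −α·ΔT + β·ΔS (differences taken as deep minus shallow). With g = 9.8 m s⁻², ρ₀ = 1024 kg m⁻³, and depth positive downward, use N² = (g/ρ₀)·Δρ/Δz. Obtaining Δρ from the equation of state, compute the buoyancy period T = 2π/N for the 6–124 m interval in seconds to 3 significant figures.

558 s

ΔT = -8.3 K, ΔS = -0.28 psu (deep − shallow).
Δρ/ρ₀ = −αΔT + βΔS = 1.743 × 10⁻³ − 2.184 × 10⁻⁴ = 1.5246 × 10⁻³, so Δρ ≈ 1.561 kg m⁻³.
N² = (g/ρ₀)·Δρ/Δz = g·(Δρ/ρ₀)/Δz = 9.8 × 1.5246 × 10⁻³ / 118 = 1.2662 × 10⁻⁴ s⁻².
N = √(1.2662 × 10⁻⁴) = 0.011253 rad s⁻¹ → T = 2π/N = 558.36 s ≈ 558 s.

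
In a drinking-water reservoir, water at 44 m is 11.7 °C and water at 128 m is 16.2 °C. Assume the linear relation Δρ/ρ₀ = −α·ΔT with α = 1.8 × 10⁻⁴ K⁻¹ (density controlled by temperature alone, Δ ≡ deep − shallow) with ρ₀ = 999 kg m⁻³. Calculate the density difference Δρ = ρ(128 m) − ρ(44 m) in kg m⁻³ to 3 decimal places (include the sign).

-0.809 kg m⁻³

ΔT = +4.5 K, Δρ/ρ₀ = −αΔT = -8.10 × 10⁻⁴.
Δρ = 999 × (-8.10 × 10⁻⁴) = -0.809 kg m⁻³.
Negative Δρ: lighter below, statically unstable.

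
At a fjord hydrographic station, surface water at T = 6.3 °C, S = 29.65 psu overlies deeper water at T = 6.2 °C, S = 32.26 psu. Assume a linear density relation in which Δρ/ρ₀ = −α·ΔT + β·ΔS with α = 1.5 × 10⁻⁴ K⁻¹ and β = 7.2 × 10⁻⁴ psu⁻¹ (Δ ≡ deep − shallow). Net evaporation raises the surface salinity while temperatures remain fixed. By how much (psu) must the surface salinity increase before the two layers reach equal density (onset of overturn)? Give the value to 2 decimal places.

Neutral buoyancy requires −α(T_deep − T_surf) + β(S_deep − S_surf′) = 0.
S_surf′ = S_deep − (α/β)·ΔT = 32.26 − (1.5 × 10⁻⁴/7.2 × 10⁻⁴)·(-0.1) = 32.2808 psu.
Increase required: 32.2808 − 29.65 = 2.6308 psu.

2.63 psu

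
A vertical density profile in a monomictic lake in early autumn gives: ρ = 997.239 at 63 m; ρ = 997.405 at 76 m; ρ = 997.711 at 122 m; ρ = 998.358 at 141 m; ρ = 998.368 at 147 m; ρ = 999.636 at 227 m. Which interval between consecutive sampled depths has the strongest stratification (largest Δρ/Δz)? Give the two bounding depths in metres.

122–141 m

Compute the density gradient over each adjacent pair:
  63–76 m: Δρ/Δz = 0.166/13 = 0.013 kg m⁻⁴
  76–122 m: Δρ/Δz = 0.306/46 = 6.7 × 10⁻³ kg m⁻⁴
  122–141 m: Δρ/Δz = 0.647/19 = 0.034 kg m⁻⁴
  141–147 m: Δρ/Δz = 0.010/6 = 1.7 × 10⁻³ kg m⁻⁴
  147–227 m: Δρ/Δz = 1.268/80 = 0.016 kg m⁻⁴
The largest gradient is in the 122–141 m interval — the pycnocline.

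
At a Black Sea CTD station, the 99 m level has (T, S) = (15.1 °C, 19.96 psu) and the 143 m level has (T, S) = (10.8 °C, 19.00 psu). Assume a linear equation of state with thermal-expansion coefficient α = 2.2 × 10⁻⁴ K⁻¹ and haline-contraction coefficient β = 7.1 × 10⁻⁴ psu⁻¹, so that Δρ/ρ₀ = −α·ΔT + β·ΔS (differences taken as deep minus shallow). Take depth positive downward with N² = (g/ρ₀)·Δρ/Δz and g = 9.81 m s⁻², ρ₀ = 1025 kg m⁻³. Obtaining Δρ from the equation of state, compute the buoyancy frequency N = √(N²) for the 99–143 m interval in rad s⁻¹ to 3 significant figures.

7.68 × 10⁻³ rad s⁻¹

ΔT = -4.3 K, ΔS = -0.96 psu (deep − shallow).
Δρ/ρ₀ = −αΔT + βΔS = 9.46 × 10⁻⁴ − 6.816 × 10⁻⁴ = 2.644 × 10⁻⁴, so Δρ ≈ 0.2710 kg m⁻³.
N² = (g/ρ₀)·Δρ/Δz = g·(Δρ/ρ₀)/Δz = 9.81 × 2.644 × 10⁻⁴ / 44 = 5.8949 × 10⁻⁵ s⁻².
N = √(5.8949 × 10⁻⁵) = 7.6778 × 10⁻³ rad s⁻¹ ≈ 7.68 × 10⁻³ rad s⁻¹.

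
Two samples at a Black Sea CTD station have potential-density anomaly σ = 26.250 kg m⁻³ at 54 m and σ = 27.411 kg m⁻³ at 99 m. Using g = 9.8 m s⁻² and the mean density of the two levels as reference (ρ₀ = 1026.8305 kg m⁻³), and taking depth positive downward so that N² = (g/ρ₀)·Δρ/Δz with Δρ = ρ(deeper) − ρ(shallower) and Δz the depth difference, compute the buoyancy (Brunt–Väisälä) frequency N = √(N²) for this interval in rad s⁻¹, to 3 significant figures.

0.0157 rad s⁻¹

Δρ = 1027.411 − 1026.250 = 1.161 kg m⁻³ over Δz = 99 − 54 = 45 m.
N² = (9.8/1026.8305) × (1.161/45) = 2.4623 × 10⁻⁴ s⁻².
N = √(2.4623 × 10⁻⁴) = 0.015692 rad s⁻¹ ≈ 0.0157 rad s⁻¹.
A positive N² confirms static stability across the interval.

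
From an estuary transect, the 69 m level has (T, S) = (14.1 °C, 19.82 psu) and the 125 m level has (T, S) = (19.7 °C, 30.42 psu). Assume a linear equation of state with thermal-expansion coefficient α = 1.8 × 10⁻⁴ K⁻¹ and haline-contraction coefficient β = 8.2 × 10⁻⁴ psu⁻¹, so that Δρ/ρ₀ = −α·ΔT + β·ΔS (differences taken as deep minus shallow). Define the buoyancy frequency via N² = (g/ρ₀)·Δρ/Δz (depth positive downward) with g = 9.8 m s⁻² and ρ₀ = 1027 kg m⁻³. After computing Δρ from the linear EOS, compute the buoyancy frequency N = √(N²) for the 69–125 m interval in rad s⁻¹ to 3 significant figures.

0.0367 rad s⁻¹

ΔT = +5.6 K, ΔS = +10.60 psu (deep − shallow).
Δρ/ρ₀ = −αΔT + βΔS = -1.008 × 10⁻³ + 8.692 × 10⁻³ = 7.684 × 10⁻³, so Δρ ≈ 7.891 kg m⁻³.
N² = (g/ρ₀)·Δρ/Δz = g·(Δρ/ρ₀)/Δz = 9.8 × 7.684 × 10⁻³ / 56 = 1.3447 × 10⁻³ s⁻².
N = √(1.3447 × 10⁻³) = 0.036670 rad s⁻¹ ≈ 0.0367 rad s⁻¹.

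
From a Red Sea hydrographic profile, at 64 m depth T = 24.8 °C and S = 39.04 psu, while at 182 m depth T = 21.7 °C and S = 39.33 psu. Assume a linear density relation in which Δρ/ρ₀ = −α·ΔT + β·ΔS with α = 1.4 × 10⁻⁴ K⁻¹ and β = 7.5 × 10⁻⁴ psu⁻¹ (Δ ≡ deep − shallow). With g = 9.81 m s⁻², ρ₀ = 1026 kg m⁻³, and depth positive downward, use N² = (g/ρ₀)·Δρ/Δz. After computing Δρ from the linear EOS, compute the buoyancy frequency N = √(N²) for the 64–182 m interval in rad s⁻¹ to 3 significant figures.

7.36 × 10⁻³ rad s⁻¹

ΔT = -3.1 K, ΔS = +0.29 psu (deep − shallow).
Δρ/ρ₀ = −αΔT + βΔS = 4.34 × 10⁻⁴ + 2.175 × 10⁻⁴ = 6.515 × 10⁻⁴, so Δρ ≈ 0.6684 kg m⁻³.
N² = (g/ρ₀)·Δρ/Δz = g·(Δρ/ρ₀)/Δz = 9.81 × 6.515 × 10⁻⁴ / 118 = 5.4163 × 10⁻⁵ s⁻².
N = √(5.4163 × 10⁻⁵) = 7.3596 × 10⁻³ rad s⁻¹ ≈ 7.36 × 10⁻³ rad s⁻¹.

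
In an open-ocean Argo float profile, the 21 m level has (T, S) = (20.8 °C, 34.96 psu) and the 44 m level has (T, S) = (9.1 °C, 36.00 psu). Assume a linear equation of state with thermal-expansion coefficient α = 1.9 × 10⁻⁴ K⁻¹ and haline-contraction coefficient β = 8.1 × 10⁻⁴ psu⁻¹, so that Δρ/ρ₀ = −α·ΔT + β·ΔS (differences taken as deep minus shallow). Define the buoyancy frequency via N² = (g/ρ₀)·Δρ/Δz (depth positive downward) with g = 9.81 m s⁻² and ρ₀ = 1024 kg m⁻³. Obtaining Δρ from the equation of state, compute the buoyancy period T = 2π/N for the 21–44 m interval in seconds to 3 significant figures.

174 s

ΔT = -11.7 K, ΔS = +1.04 psu (deep − shallow).
Δρ/ρ₀ = −αΔT + βΔS = 2.223 × 10⁻³ + 8.424 × 10⁻⁴ = 3.0654 × 10⁻³, so Δρ ≈ 3.139 kg m⁻³.
N² = (g/ρ₀)·Δρ/Δz = g·(Δρ/ρ₀)/Δz = 9.81 × 3.0654 × 10⁻³ / 23 = 1.3075 × 10⁻³ s⁻².
N = √(1.3075 × 10⁻³) = 0.036159 rad s⁻¹ → T = 2π/N = 173.77 s ≈ 174 s.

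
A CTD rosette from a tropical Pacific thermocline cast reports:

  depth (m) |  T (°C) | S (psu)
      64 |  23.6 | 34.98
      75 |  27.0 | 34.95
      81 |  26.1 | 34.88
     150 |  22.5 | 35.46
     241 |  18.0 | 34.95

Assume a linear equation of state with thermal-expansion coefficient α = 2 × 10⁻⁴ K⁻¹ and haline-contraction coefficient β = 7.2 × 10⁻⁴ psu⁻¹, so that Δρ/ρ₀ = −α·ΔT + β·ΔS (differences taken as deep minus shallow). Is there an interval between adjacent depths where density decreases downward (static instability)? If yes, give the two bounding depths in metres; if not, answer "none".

64–75 m

Evaluate Δρ/ρ₀ = −αΔT + βΔS across each adjacent pair:
  64–75 m: −αΔT+βΔS = −(2 × 10⁻⁴)(+3.4)+(7.2 × 10⁻⁴)(-0.03) = -7.0 × 10⁻⁴ → UNSTABLE
  75–81 m: −αΔT+βΔS = −(2 × 10⁻⁴)(-0.9)+(7.2 × 10⁻⁴)(-0.07) = 1.3 × 10⁻⁴ → stable
  81–150 m: −αΔT+βΔS = −(2 × 10⁻⁴)(-3.6)+(7.2 × 10⁻⁴)(+0.58) = 1.1 × 10⁻³ → stable
  150–241 m: −αΔT+βΔS = −(2 × 10⁻⁴)(-4.5)+(7.2 × 10⁻⁴)(-0.51) = 5.3 × 10⁻⁴ → stable
The 64–75 m interval has Δρ < 0: lighter water underlies denser water.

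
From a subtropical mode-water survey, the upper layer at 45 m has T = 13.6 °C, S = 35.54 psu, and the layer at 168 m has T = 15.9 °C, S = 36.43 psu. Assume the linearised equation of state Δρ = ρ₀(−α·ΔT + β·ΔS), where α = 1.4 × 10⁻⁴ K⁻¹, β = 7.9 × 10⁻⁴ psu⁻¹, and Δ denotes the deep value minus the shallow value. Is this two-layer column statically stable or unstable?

stable

ΔT = 15.9 − 13.6 = +2.3 K and ΔS = 36.43 − 35.54 = +0.89 psu (deep − shallow).
−αΔT = -3.22 × 10⁻⁴; βΔS = 7.031 × 10⁻⁴; sum Δρ/ρ₀ = 3.811 × 10⁻⁴.
Δρ/ρ₀ > 0, so Δρ > 0: deeper water is denser → statically stable.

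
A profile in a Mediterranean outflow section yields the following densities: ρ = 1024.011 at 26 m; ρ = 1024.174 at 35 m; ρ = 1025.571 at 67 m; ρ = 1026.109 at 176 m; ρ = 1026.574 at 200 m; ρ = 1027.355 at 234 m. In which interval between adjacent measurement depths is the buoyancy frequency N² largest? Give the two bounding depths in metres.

Compute the density gradient over each adjacent pair:
  26–35 m: Δρ/Δz = 0.163/9 = 0.018 kg m⁻⁴
  35–67 m: Δρ/Δz = 1.397/32 = 0.044 kg m⁻⁴
  67–176 m: Δρ/Δz = 0.538/109 = 4.9 × 10⁻³ kg m⁻⁴
  176–200 m: Δρ/Δz = 0.465/24 = 0.019 kg m⁻⁴
  200–234 m: Δρ/Δz = 0.781/34 = 0.023 kg m⁻⁴
The largest gradient is in the 35–67 m interval — the pycnocline.

35–67 m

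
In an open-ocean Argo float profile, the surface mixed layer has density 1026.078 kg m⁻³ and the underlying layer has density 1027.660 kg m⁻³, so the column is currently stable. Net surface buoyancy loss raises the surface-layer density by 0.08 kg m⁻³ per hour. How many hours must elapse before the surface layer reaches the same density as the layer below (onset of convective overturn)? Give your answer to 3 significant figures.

19.8 hours

Density deficit of the surface layer: 1027.660 − 1026.078 = 1.582 kg m⁻³.
Required change = 1.582 / 0.08 = 19.8 hours.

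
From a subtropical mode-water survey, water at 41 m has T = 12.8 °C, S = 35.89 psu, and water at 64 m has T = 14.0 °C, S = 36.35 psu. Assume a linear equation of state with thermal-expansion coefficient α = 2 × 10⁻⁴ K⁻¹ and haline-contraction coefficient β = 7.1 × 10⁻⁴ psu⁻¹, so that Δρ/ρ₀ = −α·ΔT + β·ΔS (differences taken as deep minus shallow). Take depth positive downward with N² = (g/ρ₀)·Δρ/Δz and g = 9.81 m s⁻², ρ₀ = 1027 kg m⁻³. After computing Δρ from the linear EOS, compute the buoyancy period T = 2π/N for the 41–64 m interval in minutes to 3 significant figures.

ΔT = +1.2 K, ΔS = +0.46 psu (deep − shallow).
Δρ/ρ₀ = −αΔT + βΔS = -2.40 × 10⁻⁴ + 3.266 × 10⁻⁴ = 8.66 × 10⁻⁵, so Δρ ≈ 0.08894 kg m⁻³.
N² = (g/ρ₀)·Δρ/Δz = g·(Δρ/ρ₀)/Δz = 9.81 × 8.66 × 10⁻⁵ / 23 = 3.6937 × 10⁻⁵ s⁻².
N = √(3.6937 × 10⁻⁵) = 6.0776 × 10⁻³ rad s⁻¹ → T = 2π/N = 1.0338 × 10³ s = 17.230 min ≈ 17.2 min.

17.2 min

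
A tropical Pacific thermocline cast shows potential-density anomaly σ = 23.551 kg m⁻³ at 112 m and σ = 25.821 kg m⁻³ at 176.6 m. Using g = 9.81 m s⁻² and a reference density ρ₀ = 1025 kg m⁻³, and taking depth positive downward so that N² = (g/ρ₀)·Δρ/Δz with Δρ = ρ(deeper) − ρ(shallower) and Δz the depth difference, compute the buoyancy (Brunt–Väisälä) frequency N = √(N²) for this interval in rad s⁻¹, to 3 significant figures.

Δρ = 1025.821 − 1023.551 = 2.270 kg m⁻³ over Δz = 176.6 − 112 = 64.6 m.
N² = (9.81/1025) × (2.270/64.6) = 3.3631 × 10⁻⁴ s⁻².
N = √(3.3631 × 10⁻⁴) = 0.018339 rad s⁻¹ ≈ 0.0183 rad s⁻¹.

0.0183 rad s⁻¹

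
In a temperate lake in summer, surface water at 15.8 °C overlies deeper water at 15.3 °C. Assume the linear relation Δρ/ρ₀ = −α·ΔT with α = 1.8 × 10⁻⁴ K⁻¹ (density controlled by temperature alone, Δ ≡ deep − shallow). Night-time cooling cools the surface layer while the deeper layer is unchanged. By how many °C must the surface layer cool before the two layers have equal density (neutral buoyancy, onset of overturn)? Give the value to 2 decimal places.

With temperature the only control, equal density requires T_surf′ = T_deep.
T_surf′ = 15.3 °C.
Cooling required: 15.8 − 15.3 = 0.50 °C.

0.50 °C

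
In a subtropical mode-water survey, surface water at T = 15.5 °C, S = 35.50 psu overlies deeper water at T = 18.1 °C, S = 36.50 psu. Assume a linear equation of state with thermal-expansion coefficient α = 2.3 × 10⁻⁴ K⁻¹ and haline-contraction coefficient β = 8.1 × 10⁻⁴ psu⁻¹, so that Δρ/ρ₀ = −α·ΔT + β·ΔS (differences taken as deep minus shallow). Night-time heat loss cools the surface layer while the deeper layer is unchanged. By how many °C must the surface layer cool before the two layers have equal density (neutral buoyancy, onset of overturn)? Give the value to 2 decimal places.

0.92 °C

Neutral buoyancy requires Δρ = 0, i.e. −α(T_deep − T_surf′) + β(S_deep − S_surf) = 0.
T_surf′ = T_deep − (β/α)·ΔS = 18.1 − (8.1 × 10⁻⁴/2.3 × 10⁻⁴)·(+1.00) = 14.5783 °C.
Cooling required: 15.5 − (14.5783) = 0.9217 °C.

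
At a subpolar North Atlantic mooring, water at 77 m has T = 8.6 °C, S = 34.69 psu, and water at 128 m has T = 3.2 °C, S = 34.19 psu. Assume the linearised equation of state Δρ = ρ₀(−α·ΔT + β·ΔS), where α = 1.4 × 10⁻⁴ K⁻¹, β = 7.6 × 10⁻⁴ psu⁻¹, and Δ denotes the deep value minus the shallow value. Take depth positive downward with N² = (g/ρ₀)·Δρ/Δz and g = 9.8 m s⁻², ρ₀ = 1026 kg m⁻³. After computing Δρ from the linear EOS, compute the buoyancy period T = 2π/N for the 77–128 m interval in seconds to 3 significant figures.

739 s

ΔT = -5.4 K, ΔS = -0.50 psu (deep − shallow).
Δρ/ρ₀ = −αΔT + βΔS = 7.56 × 10⁻⁴ − 3.80 × 10⁻⁴ = 3.76 × 10⁻⁴, so Δρ ≈ 0.3858 kg m⁻³.
N² = (g/ρ₀)·Δρ/Δz = g·(Δρ/ρ₀)/Δz = 9.8 × 3.76 × 10⁻⁴ / 51 = 7.2251 × 10⁻⁵ s⁻².
N = √(7.2251 × 10⁻⁵) = 8.5001 × 10⁻³ rad s⁻¹ → T = 2π/N = 739.19 s ≈ 739 s.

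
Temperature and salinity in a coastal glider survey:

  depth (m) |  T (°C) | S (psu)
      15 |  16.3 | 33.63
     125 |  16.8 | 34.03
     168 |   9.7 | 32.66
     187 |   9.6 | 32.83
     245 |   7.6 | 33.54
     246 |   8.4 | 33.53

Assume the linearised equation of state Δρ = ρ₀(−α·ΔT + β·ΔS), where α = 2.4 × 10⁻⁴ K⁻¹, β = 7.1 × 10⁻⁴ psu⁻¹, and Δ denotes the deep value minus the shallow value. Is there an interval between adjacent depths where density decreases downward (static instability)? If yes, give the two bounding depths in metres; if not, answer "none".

Evaluate Δρ/ρ₀ = −αΔT + βΔS across each adjacent pair:
  15–125 m: −αΔT+βΔS = −(2.4 × 10⁻⁴)(+0.5)+(7.1 × 10⁻⁴)(+0.40) = 1.6 × 10⁻⁴ → stable
  125–168 m: −αΔT+βΔS = −(2.4 × 10⁻⁴)(-7.1)+(7.1 × 10⁻⁴)(-1.37) = 7.3 × 10⁻⁴ → stable
  168–187 m: −αΔT+βΔS = −(2.4 × 10⁻⁴)(-0.1)+(7.1 × 10⁻⁴)(+0.17) = 1.4 × 10⁻⁴ → stable
  187–245 m: −αΔT+βΔS = −(2.4 × 10⁻⁴)(-2.0)+(7.1 × 10⁻⁴)(+0.71) = 9.8 × 10⁻⁴ → stable
  245–246 m: −αΔT+βΔS = −(2.4 × 10⁻⁴)(+0.8)+(7.1 × 10⁻⁴)(-0.01) = -2.0 × 10⁻⁴ → UNSTABLE
The 245–246 m interval has Δρ < 0: lighter water underlies denser water.

245–246 m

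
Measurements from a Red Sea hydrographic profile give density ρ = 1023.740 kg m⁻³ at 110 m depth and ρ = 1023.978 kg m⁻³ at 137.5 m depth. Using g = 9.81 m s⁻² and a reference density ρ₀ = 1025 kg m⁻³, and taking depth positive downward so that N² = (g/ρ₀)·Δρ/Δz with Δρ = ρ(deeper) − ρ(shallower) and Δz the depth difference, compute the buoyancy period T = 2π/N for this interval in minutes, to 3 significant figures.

11.5 min

Δρ = 1023.978 − 1023.740 = 0.238 kg m⁻³ over Δz = 137.5 − 110 = 27.5 m.
N² = (9.81/1025) × (0.238/27.5) = 8.2830 × 10⁻⁵ s⁻².
N = √(8.2830 × 10⁻⁵) = 9.1011 × 10⁻³ rad s⁻¹, so T = 2π/N = 690.38 s = 11.506 min ≈ 11.5 min.
N² > 0, so the interval is statically stable.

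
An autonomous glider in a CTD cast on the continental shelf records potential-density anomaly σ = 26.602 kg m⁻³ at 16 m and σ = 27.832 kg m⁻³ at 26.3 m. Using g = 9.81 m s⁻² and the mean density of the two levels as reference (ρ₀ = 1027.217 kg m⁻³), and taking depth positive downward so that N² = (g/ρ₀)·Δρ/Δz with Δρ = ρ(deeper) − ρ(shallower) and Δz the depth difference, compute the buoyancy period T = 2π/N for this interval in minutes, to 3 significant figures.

3.10 min

Δρ = 1027.832 − 1026.602 = 1.230 kg m⁻³ over Δz = 26.3 − 16 = 10.3 m.
N² = (9.81/1027.217) × (1.230/10.3) = 1.1404 × 10⁻³ s⁻².
N = √(1.1404 × 10⁻³) = 0.033770 rad s⁻¹, so T = 2π/N = 186.06 s = 3.1010 min ≈ 3.10 min.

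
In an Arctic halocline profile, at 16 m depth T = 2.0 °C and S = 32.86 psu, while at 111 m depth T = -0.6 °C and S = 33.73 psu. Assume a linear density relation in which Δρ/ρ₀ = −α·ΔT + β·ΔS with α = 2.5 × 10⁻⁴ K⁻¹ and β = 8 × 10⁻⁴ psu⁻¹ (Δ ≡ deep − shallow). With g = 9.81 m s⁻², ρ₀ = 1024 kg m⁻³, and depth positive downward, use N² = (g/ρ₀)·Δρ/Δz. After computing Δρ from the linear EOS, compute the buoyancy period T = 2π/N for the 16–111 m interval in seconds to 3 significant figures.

533 s

ΔT = -2.6 K, ΔS = +0.87 psu (deep − shallow).
Δρ/ρ₀ = −αΔT + βΔS = 6.50 × 10⁻⁴ + 6.96 × 10⁻⁴ = 1.346 × 10⁻³, so Δρ ≈ 1.378 kg m⁻³.
N² = (g/ρ₀)·Δρ/Δz = g·(Δρ/ρ₀)/Δz = 9.81 × 1.346 × 10⁻³ / 95 = 1.3899 × 10⁻⁴ s⁻².
N = √(1.3899 × 10⁻⁴) = 0.011789 rad s⁻¹ → T = 2π/N = 532.97 s ≈ 533 s.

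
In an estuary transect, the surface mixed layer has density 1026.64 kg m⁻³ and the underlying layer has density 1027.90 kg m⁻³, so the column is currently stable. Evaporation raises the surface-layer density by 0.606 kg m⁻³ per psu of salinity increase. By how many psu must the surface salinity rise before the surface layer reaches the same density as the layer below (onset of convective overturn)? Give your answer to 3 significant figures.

Density deficit of the surface layer: 1027.90 − 1026.64 = 1.26 kg m⁻³.
Required change = 1.26 / 0.606 = 2.08 psu.

2.08 psu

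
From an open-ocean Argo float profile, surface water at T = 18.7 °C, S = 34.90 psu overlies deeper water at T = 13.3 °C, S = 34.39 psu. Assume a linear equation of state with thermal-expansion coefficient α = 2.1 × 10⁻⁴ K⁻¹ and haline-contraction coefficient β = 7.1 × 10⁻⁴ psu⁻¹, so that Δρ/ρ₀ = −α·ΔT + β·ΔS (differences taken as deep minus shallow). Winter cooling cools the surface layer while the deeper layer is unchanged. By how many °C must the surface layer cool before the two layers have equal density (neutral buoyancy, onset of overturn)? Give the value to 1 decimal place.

3.7 °C

Neutral buoyancy requires Δρ = 0, i.e. −α(T_deep − T_surf′) + β(S_deep − S_surf) = 0.
T_surf′ = T_deep − (β/α)·ΔS = 13.3 − (7.1 × 10⁻⁴/2.1 × 10⁻⁴)·(-0.51) = 15.024 °C.
Cooling required: 18.7 − (15.024) = 3.676 °C.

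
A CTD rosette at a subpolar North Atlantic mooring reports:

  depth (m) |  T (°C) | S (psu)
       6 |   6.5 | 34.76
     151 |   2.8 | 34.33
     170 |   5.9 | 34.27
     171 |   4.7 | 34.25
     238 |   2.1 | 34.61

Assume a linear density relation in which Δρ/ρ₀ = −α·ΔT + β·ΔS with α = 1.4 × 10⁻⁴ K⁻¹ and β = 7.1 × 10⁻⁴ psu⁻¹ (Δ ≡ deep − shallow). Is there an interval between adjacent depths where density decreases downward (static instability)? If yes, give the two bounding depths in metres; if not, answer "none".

Evaluate Δρ/ρ₀ = −αΔT + βΔS across each adjacent pair:
  6–151 m: −αΔT+βΔS = −(1.4 × 10⁻⁴)(-3.7)+(7.1 × 10⁻⁴)(-0.43) = 2.1 × 10⁻⁴ → stable
  151–170 m: −αΔT+βΔS = −(1.4 × 10⁻⁴)(+3.1)+(7.1 × 10⁻⁴)(-0.06) = -4.8 × 10⁻⁴ → UNSTABLE
  170–171 m: −αΔT+βΔS = −(1.4 × 10⁻⁴)(-1.2)+(7.1 × 10⁻⁴)(-0.02) = 1.5 × 10⁻⁴ → stable
  171–238 m: −αΔT+βΔS = −(1.4 × 10⁻⁴)(-2.6)+(7.1 × 10⁻⁴)(+0.36) = 6.2 × 10⁻⁴ → stable
The 151–170 m interval has Δρ < 0: lighter water underlies denser water.

151–170 m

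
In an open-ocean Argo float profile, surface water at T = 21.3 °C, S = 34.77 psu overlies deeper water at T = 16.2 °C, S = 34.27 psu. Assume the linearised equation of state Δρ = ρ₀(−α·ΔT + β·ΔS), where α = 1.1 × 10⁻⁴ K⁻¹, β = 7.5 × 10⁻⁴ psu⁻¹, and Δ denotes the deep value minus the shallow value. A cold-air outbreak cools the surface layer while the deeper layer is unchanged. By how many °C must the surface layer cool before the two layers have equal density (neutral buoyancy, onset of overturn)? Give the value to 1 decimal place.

1.7 °C

Neutral buoyancy requires Δρ = 0, i.e. −α(T_deep − T_surf′) + β(S_deep − S_surf) = 0.
T_surf′ = T_deep − (β/α)·ΔS = 16.2 − (7.5 × 10⁻⁴/1.1 × 10⁻⁴)·(-0.50) = 19.609 °C.
Cooling required: 21.3 − (19.609) = 1.691 °C.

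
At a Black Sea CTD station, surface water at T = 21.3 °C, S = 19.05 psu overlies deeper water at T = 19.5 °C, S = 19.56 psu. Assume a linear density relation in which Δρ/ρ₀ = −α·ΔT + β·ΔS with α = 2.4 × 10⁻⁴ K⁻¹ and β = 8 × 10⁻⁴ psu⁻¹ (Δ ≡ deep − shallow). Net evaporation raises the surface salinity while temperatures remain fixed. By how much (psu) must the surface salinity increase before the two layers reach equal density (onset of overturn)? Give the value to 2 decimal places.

1.05 psu

Neutral buoyancy requires −α(T_deep − T_surf) + β(S_deep − S_surf′) = 0.
S_surf′ = S_deep − (α/β)·ΔT = 19.56 − (2.4 × 10⁻⁴/8 × 10⁻⁴)·(-1.8) = 20.1000 psu.
Increase required: 20.1000 − 19.05 = 1.0500 psu.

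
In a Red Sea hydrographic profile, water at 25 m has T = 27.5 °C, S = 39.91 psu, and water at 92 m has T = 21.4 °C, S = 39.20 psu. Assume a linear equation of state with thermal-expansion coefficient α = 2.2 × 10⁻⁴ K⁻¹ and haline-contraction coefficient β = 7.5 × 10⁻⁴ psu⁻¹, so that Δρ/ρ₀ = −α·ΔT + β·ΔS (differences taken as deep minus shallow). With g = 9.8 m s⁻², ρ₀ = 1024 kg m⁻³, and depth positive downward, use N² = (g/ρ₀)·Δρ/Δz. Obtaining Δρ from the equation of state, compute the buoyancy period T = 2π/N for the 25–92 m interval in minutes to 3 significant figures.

ΔT = -6.1 K, ΔS = -0.71 psu (deep − shallow).
Δρ/ρ₀ = −αΔT + βΔS = 1.342 × 10⁻³ − 5.325 × 10⁻⁴ = 8.095 × 10⁻⁴, so Δρ ≈ 0.8289 kg m⁻³.
N² = (g/ρ₀)·Δρ/Δz = g·(Δρ/ρ₀)/Δz = 9.8 × 8.095 × 10⁻⁴ / 67 = 1.1840 × 10⁻⁴ s⁻².
N = √(1.1840 × 10⁻⁴) = 0.010881 rad s⁻¹ → T = 2π/N = 577.45 s = 9.6242 min ≈ 9.62 min.

9.62 min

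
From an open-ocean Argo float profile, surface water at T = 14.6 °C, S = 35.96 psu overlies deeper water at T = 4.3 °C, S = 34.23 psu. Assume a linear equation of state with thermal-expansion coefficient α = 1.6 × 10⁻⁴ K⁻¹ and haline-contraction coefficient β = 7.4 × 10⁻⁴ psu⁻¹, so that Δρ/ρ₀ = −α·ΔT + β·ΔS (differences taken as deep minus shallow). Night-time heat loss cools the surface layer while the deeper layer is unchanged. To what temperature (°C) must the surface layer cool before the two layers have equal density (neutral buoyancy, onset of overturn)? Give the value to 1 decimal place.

Neutral buoyancy requires Δρ = 0, i.e. −α(T_deep − T_surf′) + β(S_deep − S_surf) = 0.
T_surf′ = T_deep − (β/α)·ΔS = 4.3 − (7.4 × 10⁻⁴/1.6 × 10⁻⁴)·(-1.73) = 12.301 °C.
Cooling required: 14.6 − (12.301) = 2.299 °C.

12.3 °C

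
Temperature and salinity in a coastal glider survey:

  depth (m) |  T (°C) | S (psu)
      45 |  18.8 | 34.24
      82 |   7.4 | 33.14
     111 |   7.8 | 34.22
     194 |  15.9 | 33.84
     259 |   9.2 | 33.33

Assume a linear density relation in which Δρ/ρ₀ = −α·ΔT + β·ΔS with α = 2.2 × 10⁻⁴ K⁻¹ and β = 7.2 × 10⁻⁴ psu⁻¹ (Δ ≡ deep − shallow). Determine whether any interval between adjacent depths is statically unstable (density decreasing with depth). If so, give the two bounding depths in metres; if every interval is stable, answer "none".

Evaluate Δρ/ρ₀ = −αΔT + βΔS across each adjacent pair:
  45–82 m: −αΔT+βΔS = −(2.2 × 10⁻⁴)(-11.4)+(7.2 × 10⁻⁴)(-1.10) = 1.7 × 10⁻³ → stable
  82–111 m: −αΔT+βΔS = −(2.2 × 10⁻⁴)(+0.4)+(7.2 × 10⁻⁴)(+1.08) = 6.9 × 10⁻⁴ → stable
  111–194 m: −αΔT+βΔS = −(2.2 × 10⁻⁴)(+8.1)+(7.2 × 10⁻⁴)(-0.38) = -2.1 × 10⁻³ → UNSTABLE
  194–259 m: −αΔT+βΔS = −(2.2 × 10⁻⁴)(-6.7)+(7.2 × 10⁻⁴)(-0.51) = 1.1 × 10⁻³ → stable
The 111–194 m interval has Δρ < 0: lighter water underlies denser water.

111–194 m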